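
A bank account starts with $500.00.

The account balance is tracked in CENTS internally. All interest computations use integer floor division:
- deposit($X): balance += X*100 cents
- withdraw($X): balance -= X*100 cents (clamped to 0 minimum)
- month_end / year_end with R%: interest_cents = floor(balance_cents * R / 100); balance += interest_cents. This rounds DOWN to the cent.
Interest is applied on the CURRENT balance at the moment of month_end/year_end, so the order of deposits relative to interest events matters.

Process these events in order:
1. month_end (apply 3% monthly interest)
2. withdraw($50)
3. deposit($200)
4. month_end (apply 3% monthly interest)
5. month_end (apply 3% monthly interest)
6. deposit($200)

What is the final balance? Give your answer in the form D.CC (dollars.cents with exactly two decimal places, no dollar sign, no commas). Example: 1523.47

After 1 (month_end (apply 3% monthly interest)): balance=$515.00 total_interest=$15.00
After 2 (withdraw($50)): balance=$465.00 total_interest=$15.00
After 3 (deposit($200)): balance=$665.00 total_interest=$15.00
After 4 (month_end (apply 3% monthly interest)): balance=$684.95 total_interest=$34.95
After 5 (month_end (apply 3% monthly interest)): balance=$705.49 total_interest=$55.49
After 6 (deposit($200)): balance=$905.49 total_interest=$55.49

Answer: 905.49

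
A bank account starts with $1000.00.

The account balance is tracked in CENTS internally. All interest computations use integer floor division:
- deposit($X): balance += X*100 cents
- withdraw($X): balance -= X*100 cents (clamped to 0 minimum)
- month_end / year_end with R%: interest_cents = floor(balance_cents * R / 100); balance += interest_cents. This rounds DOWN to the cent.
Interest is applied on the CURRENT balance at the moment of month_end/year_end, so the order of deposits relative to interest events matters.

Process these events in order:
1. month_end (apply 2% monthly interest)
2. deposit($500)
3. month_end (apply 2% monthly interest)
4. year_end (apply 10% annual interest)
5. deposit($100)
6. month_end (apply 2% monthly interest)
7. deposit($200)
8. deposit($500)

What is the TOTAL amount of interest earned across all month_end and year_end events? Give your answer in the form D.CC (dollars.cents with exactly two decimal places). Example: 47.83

After 1 (month_end (apply 2% monthly interest)): balance=$1020.00 total_interest=$20.00
After 2 (deposit($500)): balance=$1520.00 total_interest=$20.00
After 3 (month_end (apply 2% monthly interest)): balance=$1550.40 total_interest=$50.40
After 4 (year_end (apply 10% annual interest)): balance=$1705.44 total_interest=$205.44
After 5 (deposit($100)): balance=$1805.44 total_interest=$205.44
After 6 (month_end (apply 2% monthly interest)): balance=$1841.54 total_interest=$241.54
After 7 (deposit($200)): balance=$2041.54 total_interest=$241.54
After 8 (deposit($500)): balance=$2541.54 total_interest=$241.54

Answer: 241.54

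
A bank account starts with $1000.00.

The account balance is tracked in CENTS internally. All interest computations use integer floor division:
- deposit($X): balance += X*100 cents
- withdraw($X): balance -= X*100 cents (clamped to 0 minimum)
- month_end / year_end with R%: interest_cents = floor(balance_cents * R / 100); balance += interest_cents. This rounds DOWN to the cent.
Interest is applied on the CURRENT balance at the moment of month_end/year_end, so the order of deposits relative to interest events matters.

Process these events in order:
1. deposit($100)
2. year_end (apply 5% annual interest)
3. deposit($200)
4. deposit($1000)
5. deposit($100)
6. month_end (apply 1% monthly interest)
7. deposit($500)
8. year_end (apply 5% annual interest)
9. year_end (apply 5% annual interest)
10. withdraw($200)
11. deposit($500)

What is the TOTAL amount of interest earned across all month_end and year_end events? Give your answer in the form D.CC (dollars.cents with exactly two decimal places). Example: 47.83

After 1 (deposit($100)): balance=$1100.00 total_interest=$0.00
After 2 (year_end (apply 5% annual interest)): balance=$1155.00 total_interest=$55.00
After 3 (deposit($200)): balance=$1355.00 total_interest=$55.00
After 4 (deposit($1000)): balance=$2355.00 total_interest=$55.00
After 5 (deposit($100)): balance=$2455.00 total_interest=$55.00
After 6 (month_end (apply 1% monthly interest)): balance=$2479.55 total_interest=$79.55
After 7 (deposit($500)): balance=$2979.55 total_interest=$79.55
After 8 (year_end (apply 5% annual interest)): balance=$3128.52 total_interest=$228.52
After 9 (year_end (apply 5% annual interest)): balance=$3284.94 total_interest=$384.94
After 10 (withdraw($200)): balance=$3084.94 total_interest=$384.94
After 11 (deposit($500)): balance=$3584.94 total_interest=$384.94

Answer: 384.94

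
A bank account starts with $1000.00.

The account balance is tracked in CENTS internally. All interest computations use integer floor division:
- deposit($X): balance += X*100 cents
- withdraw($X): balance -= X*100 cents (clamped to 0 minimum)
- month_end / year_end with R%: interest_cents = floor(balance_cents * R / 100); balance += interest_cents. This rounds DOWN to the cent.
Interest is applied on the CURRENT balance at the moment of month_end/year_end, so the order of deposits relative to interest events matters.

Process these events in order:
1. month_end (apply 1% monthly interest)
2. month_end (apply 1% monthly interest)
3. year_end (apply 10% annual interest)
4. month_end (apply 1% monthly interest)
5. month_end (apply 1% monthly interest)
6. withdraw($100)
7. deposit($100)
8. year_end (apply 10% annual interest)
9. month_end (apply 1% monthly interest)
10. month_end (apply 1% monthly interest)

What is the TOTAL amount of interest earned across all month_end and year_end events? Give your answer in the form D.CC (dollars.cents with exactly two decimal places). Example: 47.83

After 1 (month_end (apply 1% monthly interest)): balance=$1010.00 total_interest=$10.00
After 2 (month_end (apply 1% monthly interest)): balance=$1020.10 total_interest=$20.10
After 3 (year_end (apply 10% annual interest)): balance=$1122.11 total_interest=$122.11
After 4 (month_end (apply 1% monthly interest)): balance=$1133.33 total_interest=$133.33
After 5 (month_end (apply 1% monthly interest)): balance=$1144.66 total_interest=$144.66
After 6 (withdraw($100)): balance=$1044.66 total_interest=$144.66
After 7 (deposit($100)): balance=$1144.66 total_interest=$144.66
After 8 (year_end (apply 10% annual interest)): balance=$1259.12 total_interest=$259.12
After 9 (month_end (apply 1% monthly interest)): balance=$1271.71 total_interest=$271.71
After 10 (month_end (apply 1% monthly interest)): balance=$1284.42 total_interest=$284.42

Answer: 284.42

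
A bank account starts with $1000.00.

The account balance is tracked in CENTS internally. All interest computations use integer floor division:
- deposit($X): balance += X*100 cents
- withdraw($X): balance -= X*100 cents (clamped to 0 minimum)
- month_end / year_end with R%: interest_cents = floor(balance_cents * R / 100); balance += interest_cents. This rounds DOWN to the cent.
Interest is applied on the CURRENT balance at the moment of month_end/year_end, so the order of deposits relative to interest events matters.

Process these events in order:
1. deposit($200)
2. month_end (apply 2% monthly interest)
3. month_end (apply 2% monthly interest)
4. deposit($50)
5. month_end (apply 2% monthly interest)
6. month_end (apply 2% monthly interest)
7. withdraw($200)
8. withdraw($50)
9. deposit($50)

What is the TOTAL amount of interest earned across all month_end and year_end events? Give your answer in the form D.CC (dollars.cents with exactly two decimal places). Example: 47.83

Answer: 100.92

Derivation:
After 1 (deposit($200)): balance=$1200.00 total_interest=$0.00
After 2 (month_end (apply 2% monthly interest)): balance=$1224.00 total_interest=$24.00
After 3 (month_end (apply 2% monthly interest)): balance=$1248.48 total_interest=$48.48
After 4 (deposit($50)): balance=$1298.48 total_interest=$48.48
After 5 (month_end (apply 2% monthly interest)): balance=$1324.44 total_interest=$74.44
After 6 (month_end (apply 2% monthly interest)): balance=$1350.92 total_interest=$100.92
After 7 (withdraw($200)): balance=$1150.92 total_interest=$100.92
After 8 (withdraw($50)): balance=$1100.92 total_interest=$100.92
After 9 (deposit($50)): balance=$1150.92 total_interest=$100.92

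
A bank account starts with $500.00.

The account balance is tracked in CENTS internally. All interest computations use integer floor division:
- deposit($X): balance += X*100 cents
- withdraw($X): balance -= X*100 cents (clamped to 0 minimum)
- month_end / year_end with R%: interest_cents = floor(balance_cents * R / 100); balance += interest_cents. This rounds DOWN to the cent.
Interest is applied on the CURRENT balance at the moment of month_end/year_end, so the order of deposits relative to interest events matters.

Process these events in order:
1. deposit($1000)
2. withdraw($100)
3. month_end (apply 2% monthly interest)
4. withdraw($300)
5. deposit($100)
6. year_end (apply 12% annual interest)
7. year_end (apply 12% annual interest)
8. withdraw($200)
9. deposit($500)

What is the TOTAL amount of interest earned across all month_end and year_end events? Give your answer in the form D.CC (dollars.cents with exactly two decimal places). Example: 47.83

After 1 (deposit($1000)): balance=$1500.00 total_interest=$0.00
After 2 (withdraw($100)): balance=$1400.00 total_interest=$0.00
After 3 (month_end (apply 2% monthly interest)): balance=$1428.00 total_interest=$28.00
After 4 (withdraw($300)): balance=$1128.00 total_interest=$28.00
After 5 (deposit($100)): balance=$1228.00 total_interest=$28.00
After 6 (year_end (apply 12% annual interest)): balance=$1375.36 total_interest=$175.36
After 7 (year_end (apply 12% annual interest)): balance=$1540.40 total_interest=$340.40
After 8 (withdraw($200)): balance=$1340.40 total_interest=$340.40
After 9 (deposit($500)): balance=$1840.40 total_interest=$340.40

Answer: 340.40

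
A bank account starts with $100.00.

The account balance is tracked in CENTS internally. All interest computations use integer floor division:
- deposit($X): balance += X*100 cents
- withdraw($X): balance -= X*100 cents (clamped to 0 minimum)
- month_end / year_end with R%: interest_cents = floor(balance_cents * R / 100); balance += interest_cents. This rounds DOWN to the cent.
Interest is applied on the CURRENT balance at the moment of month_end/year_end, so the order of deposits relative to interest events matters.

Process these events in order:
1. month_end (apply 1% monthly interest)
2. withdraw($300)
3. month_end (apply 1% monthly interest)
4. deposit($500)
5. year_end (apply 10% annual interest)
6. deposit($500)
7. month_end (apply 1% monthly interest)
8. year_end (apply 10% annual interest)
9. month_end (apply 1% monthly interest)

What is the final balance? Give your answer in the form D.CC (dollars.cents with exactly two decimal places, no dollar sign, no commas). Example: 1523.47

After 1 (month_end (apply 1% monthly interest)): balance=$101.00 total_interest=$1.00
After 2 (withdraw($300)): balance=$0.00 total_interest=$1.00
After 3 (month_end (apply 1% monthly interest)): balance=$0.00 total_interest=$1.00
After 4 (deposit($500)): balance=$500.00 total_interest=$1.00
After 5 (year_end (apply 10% annual interest)): balance=$550.00 total_interest=$51.00
After 6 (deposit($500)): balance=$1050.00 total_interest=$51.00
After 7 (month_end (apply 1% monthly interest)): balance=$1060.50 total_interest=$61.50
After 8 (year_end (apply 10% annual interest)): balance=$1166.55 total_interest=$167.55
After 9 (month_end (apply 1% monthly interest)): balance=$1178.21 total_interest=$179.21

Answer: 1178.21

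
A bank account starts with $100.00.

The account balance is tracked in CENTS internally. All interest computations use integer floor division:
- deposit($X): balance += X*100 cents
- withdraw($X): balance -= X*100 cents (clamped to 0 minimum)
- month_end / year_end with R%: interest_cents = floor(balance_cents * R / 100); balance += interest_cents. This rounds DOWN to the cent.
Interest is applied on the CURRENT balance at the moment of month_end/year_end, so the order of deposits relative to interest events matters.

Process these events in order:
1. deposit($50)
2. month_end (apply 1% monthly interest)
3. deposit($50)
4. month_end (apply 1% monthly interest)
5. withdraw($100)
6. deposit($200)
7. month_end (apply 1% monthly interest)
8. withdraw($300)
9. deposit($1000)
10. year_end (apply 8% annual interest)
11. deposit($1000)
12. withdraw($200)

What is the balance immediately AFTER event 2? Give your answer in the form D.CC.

After 1 (deposit($50)): balance=$150.00 total_interest=$0.00
After 2 (month_end (apply 1% monthly interest)): balance=$151.50 total_interest=$1.50

Answer: 151.50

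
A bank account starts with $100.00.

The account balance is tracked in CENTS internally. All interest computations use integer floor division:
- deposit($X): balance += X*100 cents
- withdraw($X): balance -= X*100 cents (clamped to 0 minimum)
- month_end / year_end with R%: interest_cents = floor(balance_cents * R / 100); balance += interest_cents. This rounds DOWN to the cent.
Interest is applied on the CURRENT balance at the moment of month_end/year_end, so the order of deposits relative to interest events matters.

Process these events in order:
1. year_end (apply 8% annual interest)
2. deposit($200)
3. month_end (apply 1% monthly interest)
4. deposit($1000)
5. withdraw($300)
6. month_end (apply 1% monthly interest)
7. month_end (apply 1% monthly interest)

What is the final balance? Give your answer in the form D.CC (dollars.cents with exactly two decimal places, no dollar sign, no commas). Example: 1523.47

After 1 (year_end (apply 8% annual interest)): balance=$108.00 total_interest=$8.00
After 2 (deposit($200)): balance=$308.00 total_interest=$8.00
After 3 (month_end (apply 1% monthly interest)): balance=$311.08 total_interest=$11.08
After 4 (deposit($1000)): balance=$1311.08 total_interest=$11.08
After 5 (withdraw($300)): balance=$1011.08 total_interest=$11.08
After 6 (month_end (apply 1% monthly interest)): balance=$1021.19 total_interest=$21.19
After 7 (month_end (apply 1% monthly interest)): balance=$1031.40 total_interest=$31.40

Answer: 1031.40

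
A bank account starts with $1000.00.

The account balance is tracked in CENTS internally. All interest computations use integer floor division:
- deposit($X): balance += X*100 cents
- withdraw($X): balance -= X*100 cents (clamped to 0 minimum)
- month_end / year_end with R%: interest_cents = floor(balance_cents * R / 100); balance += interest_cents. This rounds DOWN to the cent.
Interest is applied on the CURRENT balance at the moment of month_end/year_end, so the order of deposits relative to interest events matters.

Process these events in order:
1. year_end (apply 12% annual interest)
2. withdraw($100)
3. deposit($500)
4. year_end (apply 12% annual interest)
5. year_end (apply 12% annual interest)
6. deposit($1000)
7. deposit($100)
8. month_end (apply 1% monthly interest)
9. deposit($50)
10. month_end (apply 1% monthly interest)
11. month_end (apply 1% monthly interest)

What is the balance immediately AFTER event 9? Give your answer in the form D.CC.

After 1 (year_end (apply 12% annual interest)): balance=$1120.00 total_interest=$120.00
After 2 (withdraw($100)): balance=$1020.00 total_interest=$120.00
After 3 (deposit($500)): balance=$1520.00 total_interest=$120.00
After 4 (year_end (apply 12% annual interest)): balance=$1702.40 total_interest=$302.40
After 5 (year_end (apply 12% annual interest)): balance=$1906.68 total_interest=$506.68
After 6 (deposit($1000)): balance=$2906.68 total_interest=$506.68
After 7 (deposit($100)): balance=$3006.68 total_interest=$506.68
After 8 (month_end (apply 1% monthly interest)): balance=$3036.74 total_interest=$536.74
After 9 (deposit($50)): balance=$3086.74 total_interest=$536.74

Answer: 3086.74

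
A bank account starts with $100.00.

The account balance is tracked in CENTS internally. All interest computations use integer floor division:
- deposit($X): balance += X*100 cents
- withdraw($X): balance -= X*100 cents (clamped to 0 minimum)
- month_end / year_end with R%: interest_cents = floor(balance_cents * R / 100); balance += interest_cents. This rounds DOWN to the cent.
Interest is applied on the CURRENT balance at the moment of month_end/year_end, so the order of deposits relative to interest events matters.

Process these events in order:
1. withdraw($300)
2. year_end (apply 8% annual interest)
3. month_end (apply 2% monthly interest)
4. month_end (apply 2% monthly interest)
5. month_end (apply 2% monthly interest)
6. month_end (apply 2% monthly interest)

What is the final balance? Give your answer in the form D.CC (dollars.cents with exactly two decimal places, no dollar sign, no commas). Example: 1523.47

Answer: 0.00

Derivation:
After 1 (withdraw($300)): balance=$0.00 total_interest=$0.00
After 2 (year_end (apply 8% annual interest)): balance=$0.00 total_interest=$0.00
After 3 (month_end (apply 2% monthly interest)): balance=$0.00 total_interest=$0.00
After 4 (month_end (apply 2% monthly interest)): balance=$0.00 total_interest=$0.00
After 5 (month_end (apply 2% monthly interest)): balance=$0.00 total_interest=$0.00
After 6 (month_end (apply 2% monthly interest)): balance=$0.00 total_interest=$0.00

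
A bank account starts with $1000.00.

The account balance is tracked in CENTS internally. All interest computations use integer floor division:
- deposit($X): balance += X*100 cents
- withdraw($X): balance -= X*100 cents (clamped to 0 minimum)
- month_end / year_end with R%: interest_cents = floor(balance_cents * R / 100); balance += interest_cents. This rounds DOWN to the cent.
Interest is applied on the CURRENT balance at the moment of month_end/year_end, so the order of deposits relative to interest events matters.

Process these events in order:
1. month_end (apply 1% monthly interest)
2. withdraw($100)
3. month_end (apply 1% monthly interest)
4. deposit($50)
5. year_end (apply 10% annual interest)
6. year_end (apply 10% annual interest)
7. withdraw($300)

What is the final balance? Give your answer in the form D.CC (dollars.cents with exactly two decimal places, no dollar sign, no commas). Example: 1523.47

After 1 (month_end (apply 1% monthly interest)): balance=$1010.00 total_interest=$10.00
After 2 (withdraw($100)): balance=$910.00 total_interest=$10.00
After 3 (month_end (apply 1% monthly interest)): balance=$919.10 total_interest=$19.10
After 4 (deposit($50)): balance=$969.10 total_interest=$19.10
After 5 (year_end (apply 10% annual interest)): balance=$1066.01 total_interest=$116.01
After 6 (year_end (apply 10% annual interest)): balance=$1172.61 total_interest=$222.61
After 7 (withdraw($300)): balance=$872.61 total_interest=$222.61

Answer: 872.61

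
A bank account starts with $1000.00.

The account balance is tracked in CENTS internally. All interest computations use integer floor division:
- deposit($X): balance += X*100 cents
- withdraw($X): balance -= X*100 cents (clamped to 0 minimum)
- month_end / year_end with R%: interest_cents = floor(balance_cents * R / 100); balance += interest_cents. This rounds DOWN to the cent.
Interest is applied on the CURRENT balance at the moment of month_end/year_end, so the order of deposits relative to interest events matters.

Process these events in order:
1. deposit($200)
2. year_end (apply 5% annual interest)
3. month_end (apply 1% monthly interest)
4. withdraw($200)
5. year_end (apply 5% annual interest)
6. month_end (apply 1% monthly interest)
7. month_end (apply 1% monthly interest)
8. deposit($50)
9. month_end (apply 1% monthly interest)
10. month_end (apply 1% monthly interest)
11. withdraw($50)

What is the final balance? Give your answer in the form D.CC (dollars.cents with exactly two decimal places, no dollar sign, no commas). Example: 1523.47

After 1 (deposit($200)): balance=$1200.00 total_interest=$0.00
After 2 (year_end (apply 5% annual interest)): balance=$1260.00 total_interest=$60.00
After 3 (month_end (apply 1% monthly interest)): balance=$1272.60 total_interest=$72.60
After 4 (withdraw($200)): balance=$1072.60 total_interest=$72.60
After 5 (year_end (apply 5% annual interest)): balance=$1126.23 total_interest=$126.23
After 6 (month_end (apply 1% monthly interest)): balance=$1137.49 total_interest=$137.49
After 7 (month_end (apply 1% monthly interest)): balance=$1148.86 total_interest=$148.86
After 8 (deposit($50)): balance=$1198.86 total_interest=$148.86
After 9 (month_end (apply 1% monthly interest)): balance=$1210.84 total_interest=$160.84
After 10 (month_end (apply 1% monthly interest)): balance=$1222.94 total_interest=$172.94
After 11 (withdraw($50)): balance=$1172.94 total_interest=$172.94

Answer: 1172.94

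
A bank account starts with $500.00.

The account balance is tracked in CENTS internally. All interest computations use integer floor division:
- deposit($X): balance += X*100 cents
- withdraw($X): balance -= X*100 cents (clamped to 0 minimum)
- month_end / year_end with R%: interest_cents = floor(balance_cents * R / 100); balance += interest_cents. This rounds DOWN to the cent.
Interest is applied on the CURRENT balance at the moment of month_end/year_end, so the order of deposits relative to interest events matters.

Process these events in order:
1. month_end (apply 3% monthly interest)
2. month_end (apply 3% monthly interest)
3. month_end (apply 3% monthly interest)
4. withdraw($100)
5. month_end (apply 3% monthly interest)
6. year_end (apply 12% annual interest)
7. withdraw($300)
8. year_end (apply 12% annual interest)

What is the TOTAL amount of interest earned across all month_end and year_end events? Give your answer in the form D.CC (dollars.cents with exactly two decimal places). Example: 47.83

Answer: 140.71

Derivation:
After 1 (month_end (apply 3% monthly interest)): balance=$515.00 total_interest=$15.00
After 2 (month_end (apply 3% monthly interest)): balance=$530.45 total_interest=$30.45
After 3 (month_end (apply 3% monthly interest)): balance=$546.36 total_interest=$46.36
After 4 (withdraw($100)): balance=$446.36 total_interest=$46.36
After 5 (month_end (apply 3% monthly interest)): balance=$459.75 total_interest=$59.75
After 6 (year_end (apply 12% annual interest)): balance=$514.92 total_interest=$114.92
After 7 (withdraw($300)): balance=$214.92 total_interest=$114.92
After 8 (year_end (apply 12% annual interest)): balance=$240.71 total_interest=$140.71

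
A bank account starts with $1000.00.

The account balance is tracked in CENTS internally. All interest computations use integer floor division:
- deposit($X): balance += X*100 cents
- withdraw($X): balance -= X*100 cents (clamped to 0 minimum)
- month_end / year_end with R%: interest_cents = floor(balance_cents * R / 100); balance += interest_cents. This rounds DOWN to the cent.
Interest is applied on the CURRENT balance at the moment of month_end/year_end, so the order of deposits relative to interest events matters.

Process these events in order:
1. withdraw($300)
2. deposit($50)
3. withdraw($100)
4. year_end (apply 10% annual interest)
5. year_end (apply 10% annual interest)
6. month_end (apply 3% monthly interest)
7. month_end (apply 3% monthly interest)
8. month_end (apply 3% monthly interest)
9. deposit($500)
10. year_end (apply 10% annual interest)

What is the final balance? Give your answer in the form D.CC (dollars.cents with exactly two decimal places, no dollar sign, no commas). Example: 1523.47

Answer: 1495.36

Derivation:
After 1 (withdraw($300)): balance=$700.00 total_interest=$0.00
After 2 (deposit($50)): balance=$750.00 total_interest=$0.00
After 3 (withdraw($100)): balance=$650.00 total_interest=$0.00
After 4 (year_end (apply 10% annual interest)): balance=$715.00 total_interest=$65.00
After 5 (year_end (apply 10% annual interest)): balance=$786.50 total_interest=$136.50
After 6 (month_end (apply 3% monthly interest)): balance=$810.09 total_interest=$160.09
After 7 (month_end (apply 3% monthly interest)): balance=$834.39 total_interest=$184.39
After 8 (month_end (apply 3% monthly interest)): balance=$859.42 total_interest=$209.42
After 9 (deposit($500)): balance=$1359.42 total_interest=$209.42
After 10 (year_end (apply 10% annual interest)): balance=$1495.36 total_interest=$345.36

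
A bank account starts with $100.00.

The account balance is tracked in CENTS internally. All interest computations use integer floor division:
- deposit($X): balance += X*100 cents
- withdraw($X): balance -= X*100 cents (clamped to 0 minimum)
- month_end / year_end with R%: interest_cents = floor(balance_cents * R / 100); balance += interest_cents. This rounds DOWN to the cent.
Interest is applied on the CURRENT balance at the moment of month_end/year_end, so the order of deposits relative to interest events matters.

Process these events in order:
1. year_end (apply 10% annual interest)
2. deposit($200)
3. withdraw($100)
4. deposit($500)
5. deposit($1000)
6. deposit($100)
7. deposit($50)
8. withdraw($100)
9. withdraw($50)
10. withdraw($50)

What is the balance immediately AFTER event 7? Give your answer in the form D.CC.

Answer: 1860.00

Derivation:
After 1 (year_end (apply 10% annual interest)): balance=$110.00 total_interest=$10.00
After 2 (deposit($200)): balance=$310.00 total_interest=$10.00
After 3 (withdraw($100)): balance=$210.00 total_interest=$10.00
After 4 (deposit($500)): balance=$710.00 total_interest=$10.00
After 5 (deposit($1000)): balance=$1710.00 total_interest=$10.00
After 6 (deposit($100)): balance=$1810.00 total_interest=$10.00
After 7 (deposit($50)): balance=$1860.00 total_interest=$10.00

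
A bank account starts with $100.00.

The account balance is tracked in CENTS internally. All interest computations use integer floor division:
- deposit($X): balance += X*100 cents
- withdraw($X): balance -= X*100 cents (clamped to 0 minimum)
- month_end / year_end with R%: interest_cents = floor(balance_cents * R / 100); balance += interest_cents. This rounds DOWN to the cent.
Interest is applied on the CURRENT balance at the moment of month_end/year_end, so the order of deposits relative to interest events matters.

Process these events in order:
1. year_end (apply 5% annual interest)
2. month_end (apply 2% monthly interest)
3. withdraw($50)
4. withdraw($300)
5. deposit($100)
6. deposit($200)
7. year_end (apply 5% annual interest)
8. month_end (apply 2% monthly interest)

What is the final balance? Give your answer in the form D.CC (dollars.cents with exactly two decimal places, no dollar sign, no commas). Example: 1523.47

After 1 (year_end (apply 5% annual interest)): balance=$105.00 total_interest=$5.00
After 2 (month_end (apply 2% monthly interest)): balance=$107.10 total_interest=$7.10
After 3 (withdraw($50)): balance=$57.10 total_interest=$7.10
After 4 (withdraw($300)): balance=$0.00 total_interest=$7.10
After 5 (deposit($100)): balance=$100.00 total_interest=$7.10
After 6 (deposit($200)): balance=$300.00 total_interest=$7.10
After 7 (year_end (apply 5% annual interest)): balance=$315.00 total_interest=$22.10
After 8 (month_end (apply 2% monthly interest)): balance=$321.30 total_interest=$28.40

Answer: 321.30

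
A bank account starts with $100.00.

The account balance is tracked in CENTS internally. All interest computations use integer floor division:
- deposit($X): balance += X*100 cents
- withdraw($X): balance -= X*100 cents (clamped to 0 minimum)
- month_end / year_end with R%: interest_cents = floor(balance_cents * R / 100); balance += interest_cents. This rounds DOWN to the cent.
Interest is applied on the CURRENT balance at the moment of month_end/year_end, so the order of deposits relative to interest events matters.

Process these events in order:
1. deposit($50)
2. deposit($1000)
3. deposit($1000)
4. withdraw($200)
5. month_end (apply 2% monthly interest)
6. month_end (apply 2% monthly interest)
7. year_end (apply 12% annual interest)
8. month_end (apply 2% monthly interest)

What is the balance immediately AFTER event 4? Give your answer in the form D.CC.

After 1 (deposit($50)): balance=$150.00 total_interest=$0.00
After 2 (deposit($1000)): balance=$1150.00 total_interest=$0.00
After 3 (deposit($1000)): balance=$2150.00 total_interest=$0.00
After 4 (withdraw($200)): balance=$1950.00 total_interest=$0.00

Answer: 1950.00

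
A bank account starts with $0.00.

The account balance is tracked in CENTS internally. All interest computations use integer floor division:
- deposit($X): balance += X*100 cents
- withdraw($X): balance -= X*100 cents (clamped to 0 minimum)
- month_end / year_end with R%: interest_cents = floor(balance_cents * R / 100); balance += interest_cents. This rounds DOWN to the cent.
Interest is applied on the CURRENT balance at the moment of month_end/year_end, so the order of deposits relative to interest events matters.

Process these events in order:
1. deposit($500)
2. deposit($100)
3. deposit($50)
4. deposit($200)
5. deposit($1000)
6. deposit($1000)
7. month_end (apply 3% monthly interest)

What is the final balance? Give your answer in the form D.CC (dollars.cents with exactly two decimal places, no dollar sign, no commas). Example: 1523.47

After 1 (deposit($500)): balance=$500.00 total_interest=$0.00
After 2 (deposit($100)): balance=$600.00 total_interest=$0.00
After 3 (deposit($50)): balance=$650.00 total_interest=$0.00
After 4 (deposit($200)): balance=$850.00 total_interest=$0.00
After 5 (deposit($1000)): balance=$1850.00 total_interest=$0.00
After 6 (deposit($1000)): balance=$2850.00 total_interest=$0.00
After 7 (month_end (apply 3% monthly interest)): balance=$2935.50 total_interest=$85.50

Answer: 2935.50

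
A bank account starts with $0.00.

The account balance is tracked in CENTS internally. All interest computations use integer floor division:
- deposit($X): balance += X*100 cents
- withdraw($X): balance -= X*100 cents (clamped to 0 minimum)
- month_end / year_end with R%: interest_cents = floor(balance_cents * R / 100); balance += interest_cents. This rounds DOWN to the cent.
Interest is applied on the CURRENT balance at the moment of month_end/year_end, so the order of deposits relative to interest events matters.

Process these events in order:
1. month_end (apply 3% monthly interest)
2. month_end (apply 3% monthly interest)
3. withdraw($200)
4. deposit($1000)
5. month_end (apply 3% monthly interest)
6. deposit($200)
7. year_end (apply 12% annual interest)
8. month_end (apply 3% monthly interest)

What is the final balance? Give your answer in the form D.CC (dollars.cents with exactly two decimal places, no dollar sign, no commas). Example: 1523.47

Answer: 1418.92

Derivation:
After 1 (month_end (apply 3% monthly interest)): balance=$0.00 total_interest=$0.00
After 2 (month_end (apply 3% monthly interest)): balance=$0.00 total_interest=$0.00
After 3 (withdraw($200)): balance=$0.00 total_interest=$0.00
After 4 (deposit($1000)): balance=$1000.00 total_interest=$0.00
After 5 (month_end (apply 3% monthly interest)): balance=$1030.00 total_interest=$30.00
After 6 (deposit($200)): balance=$1230.00 total_interest=$30.00
After 7 (year_end (apply 12% annual interest)): balance=$1377.60 total_interest=$177.60
After 8 (month_end (apply 3% monthly interest)): balance=$1418.92 total_interest=$218.92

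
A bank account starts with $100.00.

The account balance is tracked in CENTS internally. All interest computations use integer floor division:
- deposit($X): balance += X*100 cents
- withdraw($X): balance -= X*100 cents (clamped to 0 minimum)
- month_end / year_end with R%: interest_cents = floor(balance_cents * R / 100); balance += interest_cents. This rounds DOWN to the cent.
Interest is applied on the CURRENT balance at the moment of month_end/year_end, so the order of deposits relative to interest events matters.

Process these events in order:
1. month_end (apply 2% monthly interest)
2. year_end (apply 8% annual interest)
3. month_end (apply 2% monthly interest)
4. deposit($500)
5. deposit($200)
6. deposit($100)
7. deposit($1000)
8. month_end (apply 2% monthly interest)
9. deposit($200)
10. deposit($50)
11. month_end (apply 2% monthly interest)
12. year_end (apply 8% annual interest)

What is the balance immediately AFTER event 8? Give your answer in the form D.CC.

After 1 (month_end (apply 2% monthly interest)): balance=$102.00 total_interest=$2.00
After 2 (year_end (apply 8% annual interest)): balance=$110.16 total_interest=$10.16
After 3 (month_end (apply 2% monthly interest)): balance=$112.36 total_interest=$12.36
After 4 (deposit($500)): balance=$612.36 total_interest=$12.36
After 5 (deposit($200)): balance=$812.36 total_interest=$12.36
After 6 (deposit($100)): balance=$912.36 total_interest=$12.36
After 7 (deposit($1000)): balance=$1912.36 total_interest=$12.36
After 8 (month_end (apply 2% monthly interest)): balance=$1950.60 total_interest=$50.60

Answer: 1950.60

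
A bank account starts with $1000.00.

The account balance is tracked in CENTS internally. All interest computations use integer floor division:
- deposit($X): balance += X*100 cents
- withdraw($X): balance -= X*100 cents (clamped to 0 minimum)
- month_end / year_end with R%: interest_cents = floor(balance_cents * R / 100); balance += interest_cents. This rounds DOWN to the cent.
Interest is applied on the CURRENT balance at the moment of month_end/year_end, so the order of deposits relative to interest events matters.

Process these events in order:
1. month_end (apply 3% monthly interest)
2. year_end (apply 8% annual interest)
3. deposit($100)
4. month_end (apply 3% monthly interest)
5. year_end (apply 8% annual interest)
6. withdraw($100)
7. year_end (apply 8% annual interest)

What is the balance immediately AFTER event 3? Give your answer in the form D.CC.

After 1 (month_end (apply 3% monthly interest)): balance=$1030.00 total_interest=$30.00
After 2 (year_end (apply 8% annual interest)): balance=$1112.40 total_interest=$112.40
After 3 (deposit($100)): balance=$1212.40 total_interest=$112.40

Answer: 1212.40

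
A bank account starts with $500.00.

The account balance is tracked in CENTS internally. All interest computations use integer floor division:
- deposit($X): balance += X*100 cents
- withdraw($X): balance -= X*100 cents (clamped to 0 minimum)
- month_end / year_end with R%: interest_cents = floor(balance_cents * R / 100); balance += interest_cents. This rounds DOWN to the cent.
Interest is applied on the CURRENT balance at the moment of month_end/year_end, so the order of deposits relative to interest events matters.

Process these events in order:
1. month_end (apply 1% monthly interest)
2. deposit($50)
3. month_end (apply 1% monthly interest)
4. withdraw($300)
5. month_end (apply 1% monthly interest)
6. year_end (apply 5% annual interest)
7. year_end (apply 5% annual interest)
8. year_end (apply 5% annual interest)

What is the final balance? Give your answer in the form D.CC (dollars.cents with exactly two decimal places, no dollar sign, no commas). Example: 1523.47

After 1 (month_end (apply 1% monthly interest)): balance=$505.00 total_interest=$5.00
After 2 (deposit($50)): balance=$555.00 total_interest=$5.00
After 3 (month_end (apply 1% monthly interest)): balance=$560.55 total_interest=$10.55
After 4 (withdraw($300)): balance=$260.55 total_interest=$10.55
After 5 (month_end (apply 1% monthly interest)): balance=$263.15 total_interest=$13.15
After 6 (year_end (apply 5% annual interest)): balance=$276.30 total_interest=$26.30
After 7 (year_end (apply 5% annual interest)): balance=$290.11 total_interest=$40.11
After 8 (year_end (apply 5% annual interest)): balance=$304.61 total_interest=$54.61

Answer: 304.61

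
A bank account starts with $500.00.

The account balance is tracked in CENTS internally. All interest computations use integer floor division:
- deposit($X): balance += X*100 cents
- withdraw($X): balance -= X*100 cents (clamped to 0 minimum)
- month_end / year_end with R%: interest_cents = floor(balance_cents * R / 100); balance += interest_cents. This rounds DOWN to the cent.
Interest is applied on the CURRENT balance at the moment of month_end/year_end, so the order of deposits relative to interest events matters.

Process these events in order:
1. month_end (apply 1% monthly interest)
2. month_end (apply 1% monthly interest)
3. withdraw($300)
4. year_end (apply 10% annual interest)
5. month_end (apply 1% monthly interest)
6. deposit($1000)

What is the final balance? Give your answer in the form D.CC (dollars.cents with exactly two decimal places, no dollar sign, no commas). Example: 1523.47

After 1 (month_end (apply 1% monthly interest)): balance=$505.00 total_interest=$5.00
After 2 (month_end (apply 1% monthly interest)): balance=$510.05 total_interest=$10.05
After 3 (withdraw($300)): balance=$210.05 total_interest=$10.05
After 4 (year_end (apply 10% annual interest)): balance=$231.05 total_interest=$31.05
After 5 (month_end (apply 1% monthly interest)): balance=$233.36 total_interest=$33.36
After 6 (deposit($1000)): balance=$1233.36 total_interest=$33.36

Answer: 1233.36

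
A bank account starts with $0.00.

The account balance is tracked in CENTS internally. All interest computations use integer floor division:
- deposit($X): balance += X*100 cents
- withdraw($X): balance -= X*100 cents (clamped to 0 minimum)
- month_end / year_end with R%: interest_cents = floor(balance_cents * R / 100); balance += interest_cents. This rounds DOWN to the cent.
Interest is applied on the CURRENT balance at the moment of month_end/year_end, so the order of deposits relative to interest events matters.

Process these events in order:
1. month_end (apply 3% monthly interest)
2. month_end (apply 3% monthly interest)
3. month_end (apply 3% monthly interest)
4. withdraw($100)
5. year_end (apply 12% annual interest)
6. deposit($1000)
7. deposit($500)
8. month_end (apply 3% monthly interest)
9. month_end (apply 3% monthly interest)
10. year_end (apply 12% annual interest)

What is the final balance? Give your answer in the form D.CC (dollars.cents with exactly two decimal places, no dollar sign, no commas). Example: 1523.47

After 1 (month_end (apply 3% monthly interest)): balance=$0.00 total_interest=$0.00
After 2 (month_end (apply 3% monthly interest)): balance=$0.00 total_interest=$0.00
After 3 (month_end (apply 3% monthly interest)): balance=$0.00 total_interest=$0.00
After 4 (withdraw($100)): balance=$0.00 total_interest=$0.00
After 5 (year_end (apply 12% annual interest)): balance=$0.00 total_interest=$0.00
After 6 (deposit($1000)): balance=$1000.00 total_interest=$0.00
After 7 (deposit($500)): balance=$1500.00 total_interest=$0.00
After 8 (month_end (apply 3% monthly interest)): balance=$1545.00 total_interest=$45.00
After 9 (month_end (apply 3% monthly interest)): balance=$1591.35 total_interest=$91.35
After 10 (year_end (apply 12% annual interest)): balance=$1782.31 total_interest=$282.31

Answer: 1782.31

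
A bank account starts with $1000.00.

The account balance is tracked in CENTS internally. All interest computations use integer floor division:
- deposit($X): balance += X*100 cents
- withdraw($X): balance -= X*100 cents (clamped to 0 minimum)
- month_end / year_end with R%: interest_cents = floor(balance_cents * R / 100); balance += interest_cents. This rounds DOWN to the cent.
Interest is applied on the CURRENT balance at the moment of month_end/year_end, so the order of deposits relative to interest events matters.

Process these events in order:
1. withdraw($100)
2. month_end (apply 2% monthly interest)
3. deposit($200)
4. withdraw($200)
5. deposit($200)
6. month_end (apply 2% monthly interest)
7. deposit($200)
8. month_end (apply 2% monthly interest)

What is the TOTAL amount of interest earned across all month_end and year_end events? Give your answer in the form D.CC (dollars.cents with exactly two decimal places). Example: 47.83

After 1 (withdraw($100)): balance=$900.00 total_interest=$0.00
After 2 (month_end (apply 2% monthly interest)): balance=$918.00 total_interest=$18.00
After 3 (deposit($200)): balance=$1118.00 total_interest=$18.00
After 4 (withdraw($200)): balance=$918.00 total_interest=$18.00
After 5 (deposit($200)): balance=$1118.00 total_interest=$18.00
After 6 (month_end (apply 2% monthly interest)): balance=$1140.36 total_interest=$40.36
After 7 (deposit($200)): balance=$1340.36 total_interest=$40.36
After 8 (month_end (apply 2% monthly interest)): balance=$1367.16 total_interest=$67.16

Answer: 67.16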